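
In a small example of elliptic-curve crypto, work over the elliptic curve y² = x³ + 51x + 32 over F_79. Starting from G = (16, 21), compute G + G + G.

(8, 77)

Repeated addition: build up to 3G.
2G: tangent at (16, 21): λ = (3·16² + 51)/(2·21) ≡ 29/42. 42⁻¹ ≡ 32 (mod 79) since 42·32 = 1344 ≡ 1, so λ ≡ 29·32 ≡ 59.
  x = λ² - 16 - 16 = 3481 - 32 ≡ 52; y = λ·(16 - 52) - 21 ≡ 67. → (52, 67)
3G: (52, 67) + (16, 21). λ = (21 - 67)/(16 - 52) ≡ 33/43 mod 79. 43⁻¹ ≡ 68 (mod 79) since 43·68 = 2924 ≡ 1, so λ ≡ 32.
  x = λ² - 52 - 16 = 1024 - 68 ≡ 8; y = λ·(52 - 8) - 67 ≡ 77. → (8, 77)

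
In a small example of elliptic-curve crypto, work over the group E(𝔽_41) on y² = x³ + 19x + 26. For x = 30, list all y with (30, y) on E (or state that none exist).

x³ + 19x + 26 = 27596 ≡ 3 (mod 41).
3 is a non-residue mod 41; no y exists.

none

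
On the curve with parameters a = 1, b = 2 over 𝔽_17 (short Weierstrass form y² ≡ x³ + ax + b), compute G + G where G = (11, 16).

(3, 7)

tangent at (11, 16): λ = (3·11² + 1)/(2·16) ≡ 7/15. 15⁻¹ ≡ 8 (mod 17) since 15·8 = 120 ≡ 1, so λ ≡ 7·8 ≡ 5.
  x = λ² - 11 - 11 = 25 - 22 ≡ 3; y = λ·(11 - 3) - 16 ≡ 7. → (3, 7)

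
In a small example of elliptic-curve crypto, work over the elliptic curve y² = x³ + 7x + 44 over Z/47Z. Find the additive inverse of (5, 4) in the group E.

-(5, 4) = (5, -4 mod 47) = (5, 43).

(5, 43)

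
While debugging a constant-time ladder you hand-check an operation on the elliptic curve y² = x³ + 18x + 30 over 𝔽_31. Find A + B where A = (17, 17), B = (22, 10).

(20, 12)

(17, 17) + (22, 10). λ = (10 - 17)/(22 - 17) ≡ 24/5 mod 31. 5⁻¹ ≡ 25 (mod 31) since 5·25 = 125 ≡ 1, so λ ≡ 11.
  x = λ² - 17 - 22 = 121 - 39 ≡ 20; y = λ·(17 - 20) - 17 ≡ 12. → (20, 12)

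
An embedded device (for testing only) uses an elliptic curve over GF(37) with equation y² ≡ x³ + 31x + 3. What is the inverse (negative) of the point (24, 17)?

-(24, 17) = (24, -17 mod 37) = (24, 20).

(24, 20)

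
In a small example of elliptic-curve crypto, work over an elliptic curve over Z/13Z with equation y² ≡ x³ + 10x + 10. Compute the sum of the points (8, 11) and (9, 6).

(8, 11) + (9, 6). λ = (6 - 11)/(9 - 8) ≡ 8/1 mod 13. 1⁻¹ ≡ 1 (mod 13), so λ ≡ 8.
  x = λ² - 8 - 9 = 64 - 17 ≡ 8; y = λ·(8 - 8) - 11 ≡ 2. → (8, 2)

(8, 2)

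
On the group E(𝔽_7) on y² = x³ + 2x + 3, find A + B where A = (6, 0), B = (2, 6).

(6, 0) + (2, 6). λ = (6 - 0)/(2 - 6) ≡ 6/3 mod 7. 3⁻¹ ≡ 5 (mod 7), so λ ≡ 2.
  x = λ² - 6 - 2 = 4 - 8 ≡ 3; y = λ·(6 - 3) - 0 ≡ 6. → (3, 6)

(3, 6)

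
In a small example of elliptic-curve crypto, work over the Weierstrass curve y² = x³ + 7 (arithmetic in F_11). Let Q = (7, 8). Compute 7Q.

(4, 4)

Repeated addition: build up to 7Q.
2Q: tangent at (7, 8): λ = (3·7² + 0)/(2·8) ≡ 4/5. 5⁻¹ ≡ 9 (mod 11) since 5·9 = 45 ≡ 1, so λ ≡ 4·9 ≡ 3.
  x = λ² - 7 - 7 = 9 - 14 ≡ 6; y = λ·(7 - 6) - 8 ≡ 6. → (6, 6)
3Q: (6, 6) + (7, 8). λ = (8 - 6)/(7 - 6) ≡ 2/1 mod 11. 1⁻¹ ≡ 1 (mod 11), so λ ≡ 2.
  x = λ² - 6 - 7 = 4 - 13 ≡ 2; y = λ·(6 - 2) - 6 ≡ 2. → (2, 2)
4Q: (2, 2) + (7, 8). λ = (8 - 2)/(7 - 2) ≡ 6/5 mod 11. 5⁻¹ ≡ 9 (mod 11), so λ ≡ 10.
  x = λ² - 2 - 7 = 100 - 9 ≡ 3; y = λ·(2 - 3) - 2 ≡ 10. → (3, 10)
5Q: (3, 10) + (7, 8). λ = (8 - 10)/(7 - 3) ≡ 9/4 mod 11. 4⁻¹ ≡ 3 (mod 11), so λ ≡ 5.
  x = λ² - 3 - 7 = 25 - 10 ≡ 4; y = λ·(3 - 4) - 10 ≡ 7. → (4, 7)
6Q: (4, 7) + (7, 8). λ = (8 - 7)/(7 - 4) ≡ 1/3 mod 11. 3⁻¹ ≡ 4 (mod 11), so λ ≡ 4.
  x = λ² - 4 - 7 = 16 - 11 ≡ 5; y = λ·(4 - 5) - 7 ≡ 0. → (5, 0)
7Q: (5, 0) + (7, 8). λ = (8 - 0)/(7 - 5) ≡ 8/2 mod 11. 2⁻¹ ≡ 6 (mod 11), so λ ≡ 4.
  x = λ² - 5 - 7 = 16 - 12 ≡ 4; y = λ·(5 - 4) - 0 ≡ 4. → (4, 4)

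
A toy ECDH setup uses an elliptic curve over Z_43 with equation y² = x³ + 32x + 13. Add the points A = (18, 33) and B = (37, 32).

(26, 24)

(18, 33) + (37, 32). λ = (32 - 33)/(37 - 18) ≡ 42/19 mod 43. 19⁻¹ ≡ 34 (mod 43), so λ ≡ 9.
  x = λ² - 18 - 37 = 81 - 55 ≡ 26; y = λ·(18 - 26) - 33 ≡ 24. → (26, 24)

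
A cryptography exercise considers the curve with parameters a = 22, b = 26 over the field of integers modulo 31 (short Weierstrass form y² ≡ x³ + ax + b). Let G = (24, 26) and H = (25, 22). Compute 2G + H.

(14, 3)

First 2G:
Repeated addition: build up to 2G.
2G: tangent at (24, 26): λ = (3·24² + 22)/(2·26) ≡ 14/21. 21⁻¹ ≡ 3 (mod 31) since 21·3 = 63 ≡ 1, so λ ≡ 14·3 ≡ 11.
  x = λ² - 24 - 24 = 121 - 48 ≡ 11; y = λ·(24 - 11) - 26 ≡ 24. → (11, 24)
2G = (11, 24).
Finally 2G + H:
(11, 24) + (25, 22). λ = (22 - 24)/(25 - 11) ≡ 29/14 mod 31. 14⁻¹ ≡ 20 (mod 31) since 14·20 = 280 ≡ 1, so λ ≡ 22.
  x = λ² - 11 - 25 = 484 - 36 ≡ 14; y = λ·(11 - 14) - 24 ≡ 3. → (14, 3)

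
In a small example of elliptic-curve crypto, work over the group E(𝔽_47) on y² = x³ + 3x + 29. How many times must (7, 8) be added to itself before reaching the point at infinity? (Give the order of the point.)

8

2P: tangent at (7, 8): λ = (3·7² + 3)/(2·8) ≡ 9/16. 16⁻¹ ≡ 3 (mod 47), so λ ≡ 9·3 ≡ 27.
  x = λ² - 7 - 7 = 729 - 14 ≡ 10; y = λ·(7 - 10) - 8 ≡ 5. → (10, 5)
3P: (10, 5) + (7, 8). λ = (8 - 5)/(7 - 10) ≡ 3/44 mod 47. 44⁻¹ ≡ 31 (mod 47), so λ ≡ 46.
  x = λ² - 10 - 7 = 2116 - 17 ≡ 31; y = λ·(10 - 31) - 5 ≡ 16. → (31, 16)
4P: (31, 16) + (7, 8). λ = (8 - 16)/(7 - 31) ≡ 39/23 mod 47. 23⁻¹ ≡ 45 (mod 47) since 23·45 = 1035 ≡ 1, so λ ≡ 16.
  x = λ² - 31 - 7 = 256 - 38 ≡ 30; y = λ·(31 - 30) - 16 ≡ 0. → (30, 0)
5P: (30, 0) + (7, 8). λ = (8 - 0)/(7 - 30) ≡ 8/24 mod 47. 24⁻¹ ≡ 2 (mod 47), so λ ≡ 16.
  x = λ² - 30 - 7 = 256 - 37 ≡ 31; y = λ·(30 - 31) - 0 ≡ 31. → (31, 31)
6P: (31, 31) + (7, 8). λ = (8 - 31)/(7 - 31) ≡ 24/23 mod 47. 23⁻¹ ≡ 45 (mod 47) since 23·45 = 1035 ≡ 1, so λ ≡ 46.
  x = λ² - 31 - 7 = 2116 - 38 ≡ 10; y = λ·(31 - 10) - 31 ≡ 42. → (10, 42)
7P: (10, 42) + (7, 8). λ = (8 - 42)/(7 - 10) ≡ 13/44 mod 47. 44⁻¹ ≡ 31 (mod 47), so λ ≡ 27.
  x = λ² - 10 - 7 = 729 - 17 ≡ 7; y = λ·(10 - 7) - 42 ≡ 39. → (7, 39)
8P: (7, 39) + (7, 8): same x and y₁ ≡ -y₂, so the sum is the point at infinity.
8P = the point at infinity, so the order is 8.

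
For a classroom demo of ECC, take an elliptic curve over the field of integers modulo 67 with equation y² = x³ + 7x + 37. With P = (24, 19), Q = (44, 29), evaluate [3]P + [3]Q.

First 3P:
Repeated addition: build up to 3P.
2P: tangent at (24, 19): λ = (3·24² + 7)/(2·19) ≡ 60/38. 38⁻¹ ≡ 30 (mod 67) since 38·30 = 1140 ≡ 1, so λ ≡ 60·30 ≡ 58.
  x = λ² - 24 - 24 = 3364 - 48 ≡ 33; y = λ·(24 - 33) - 19 ≡ 62. → (33, 62)
3P: (33, 62) + (24, 19). λ = (19 - 62)/(24 - 33) ≡ 24/58 mod 67. 58⁻¹ ≡ 52 (mod 67) since 58·52 = 3016 ≡ 1, so λ ≡ 42.
  x = λ² - 33 - 24 = 1764 - 57 ≡ 32; y = λ·(33 - 32) - 62 ≡ 47. → (32, 47)
3P = (32, 47).
Next 3Q:
Repeated addition: build up to 3Q.
2Q: tangent at (44, 29): λ = (3·44² + 7)/(2·29) ≡ 53/58. 58⁻¹ ≡ 52 (mod 67) since 58·52 = 3016 ≡ 1, so λ ≡ 53·52 ≡ 9.
  x = λ² - 44 - 44 = 81 - 88 ≡ 60; y = λ·(44 - 60) - 29 ≡ 28. → (60, 28)
3Q: (60, 28) + (44, 29). λ = (29 - 28)/(44 - 60) ≡ 1/51 mod 67. 51⁻¹ ≡ 46 (mod 67) since 51·46 = 2346 ≡ 1, so λ ≡ 46.
  x = λ² - 60 - 44 = 2116 - 104 ≡ 2; y = λ·(60 - 2) - 28 ≡ 27. → (2, 27)
3Q = (2, 27).
Finally 3P + 3Q:
(32, 47) + (2, 27). λ = (27 - 47)/(2 - 32) ≡ 47/37 mod 67. 37⁻¹ ≡ 29 (mod 67) since 37·29 = 1073 ≡ 1, so λ ≡ 23.
  x = λ² - 32 - 2 = 529 - 34 ≡ 26; y = λ·(32 - 26) - 47 ≡ 24. → (26, 24)

(26, 24)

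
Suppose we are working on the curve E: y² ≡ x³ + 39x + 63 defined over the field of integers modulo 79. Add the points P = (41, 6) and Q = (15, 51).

(41, 6) + (15, 51). λ = (51 - 6)/(15 - 41) ≡ 45/53 mod 79. 53⁻¹ ≡ 3 (mod 79), so λ ≡ 56.
  x = λ² - 41 - 15 = 3136 - 56 ≡ 78; y = λ·(41 - 78) - 6 ≡ 55. → (78, 55)

(78, 55)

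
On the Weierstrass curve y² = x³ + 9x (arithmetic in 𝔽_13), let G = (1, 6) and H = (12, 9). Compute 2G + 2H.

First 2G:
Repeated addition: build up to 2G.
2G: tangent at (1, 6): λ = (3·1² + 9)/(2·6) ≡ 12/12. 12⁻¹ ≡ 12 (mod 13), so λ ≡ 12·12 ≡ 1.
  x = λ² - 1 - 1 = 1 - 2 ≡ 12; y = λ·(1 - 12) - 6 ≡ 9. → (12, 9)
2G = (12, 9).
Next 2H:
Repeated addition: build up to 2H.
2H: tangent at (12, 9): λ = (3·12² + 9)/(2·9) ≡ 12/5. 5⁻¹ ≡ 8 (mod 13), so λ ≡ 12·8 ≡ 5.
  x = λ² - 12 - 12 = 25 - 24 ≡ 1; y = λ·(12 - 1) - 9 ≡ 7. → (1, 7)
2H = (1, 7).
Finally 2G + 2H:
(12, 9) + (1, 7). λ = (7 - 9)/(1 - 12) ≡ 11/2 mod 13. 2⁻¹ ≡ 7 (mod 13) since 2·7 = 14 ≡ 1, so λ ≡ 12.
  x = λ² - 12 - 1 = 144 - 13 ≡ 1; y = λ·(12 - 1) - 9 ≡ 6. → (1, 6)

(1, 6)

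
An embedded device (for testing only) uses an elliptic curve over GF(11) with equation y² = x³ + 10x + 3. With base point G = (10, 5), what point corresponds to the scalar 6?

(0, 6)

Double-and-add on 6 = (110)₂. Start with G = (10, 5) for the leading 1-bit.
double: tangent at (10, 5): λ = (3·10² + 10)/(2·5) ≡ 2/10. 10⁻¹ ≡ 10 (mod 11) since 10·10 = 100 ≡ 1, so λ ≡ 2·10 ≡ 9.
  x = λ² - 10 - 10 = 81 - 20 ≡ 6; y = λ·(10 - 6) - 5 ≡ 9. → (6, 9)
add G: (6, 9) + (10, 5). λ = (5 - 9)/(10 - 6) ≡ 7/4 mod 11. 4⁻¹ ≡ 3 (mod 11), so λ ≡ 10.
  x = λ² - 6 - 10 = 100 - 16 ≡ 7; y = λ·(6 - 7) - 9 ≡ 3. → (7, 3)
double: tangent at (7, 3): λ = (3·7² + 10)/(2·3) ≡ 3/6. 6⁻¹ ≡ 2 (mod 11), so λ ≡ 3·2 ≡ 6.
  x = λ² - 7 - 7 = 36 - 14 ≡ 0; y = λ·(7 - 0) - 3 ≡ 6. → (0, 6)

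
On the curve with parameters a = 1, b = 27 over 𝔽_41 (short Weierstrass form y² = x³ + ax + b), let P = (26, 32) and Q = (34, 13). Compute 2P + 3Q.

(3, 4)

First 2P:
Repeated addition: build up to 2P.
2P: tangent at (26, 32): λ = (3·26² + 1)/(2·32) ≡ 20/23. 23⁻¹ ≡ 25 (mod 41) since 23·25 = 575 ≡ 1, so λ ≡ 20·25 ≡ 8.
  x = λ² - 26 - 26 = 64 - 52 ≡ 12; y = λ·(26 - 12) - 32 ≡ 39. → (12, 39)
2P = (12, 39).
Next 3Q:
Repeated addition: build up to 3Q.
2Q: tangent at (34, 13): λ = (3·34² + 1)/(2·13) ≡ 25/26. 26⁻¹ ≡ 30 (mod 41) since 26·30 = 780 ≡ 1, so λ ≡ 25·30 ≡ 12.
  x = λ² - 34 - 34 = 144 - 68 ≡ 35; y = λ·(34 - 35) - 13 ≡ 16. → (35, 16)
3Q: (35, 16) + (34, 13). λ = (13 - 16)/(34 - 35) ≡ 38/40 mod 41. 40⁻¹ ≡ 40 (mod 41) since 40·40 = 1600 ≡ 1, so λ ≡ 3.
  x = λ² - 35 - 34 = 9 - 69 ≡ 22; y = λ·(35 - 22) - 16 ≡ 23. → (22, 23)
3Q = (22, 23).
Finally 2P + 3Q:
(12, 39) + (22, 23). λ = (23 - 39)/(22 - 12) ≡ 25/10 mod 41. 10⁻¹ ≡ 37 (mod 41) since 10·37 = 370 ≡ 1, so λ ≡ 23.
  x = λ² - 12 - 22 = 529 - 34 ≡ 3; y = λ·(12 - 3) - 39 ≡ 4. → (3, 4)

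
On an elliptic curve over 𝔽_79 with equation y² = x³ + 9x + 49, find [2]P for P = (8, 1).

tangent at (8, 1): λ = (3·8² + 9)/(2·1) ≡ 43/2. 2⁻¹ ≡ 40 (mod 79) since 2·40 = 80 ≡ 1, so λ ≡ 43·40 ≡ 61.
  x = λ² - 8 - 8 = 3721 - 16 ≡ 71; y = λ·(8 - 71) - 1 ≡ 27. → (71, 27)

(71, 27)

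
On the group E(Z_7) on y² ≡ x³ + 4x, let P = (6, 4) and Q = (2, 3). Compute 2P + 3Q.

First 2P:
Repeated addition: build up to 2P.
2P: tangent at (6, 4): λ = (3·6² + 4)/(2·4) ≡ 0/1. 1⁻¹ ≡ 1 (mod 7), so λ ≡ 0·1 ≡ 0.
  x = λ² - 6 - 6 = 0 - 12 ≡ 2; y = λ·(6 - 2) - 4 ≡ 3. → (2, 3)
2P = (2, 3).
Next 3Q:
Repeated addition: build up to 3Q.
2Q: tangent at (2, 3): λ = (3·2² + 4)/(2·3) ≡ 2/6. 6⁻¹ ≡ 6 (mod 7) since 6·6 = 36 ≡ 1, so λ ≡ 2·6 ≡ 5.
  x = λ² - 2 - 2 = 25 - 4 ≡ 0; y = λ·(2 - 0) - 3 ≡ 0. → (0, 0)
3Q: (0, 0) + (2, 3). λ = (3 - 0)/(2 - 0) ≡ 3/2 mod 7. 2⁻¹ ≡ 4 (mod 7), so λ ≡ 5.
  x = λ² - 0 - 2 = 25 - 2 ≡ 2; y = λ·(0 - 2) - 0 ≡ 4. → (2, 4)
3Q = (2, 4).
Finally 2P + 3Q:
(2, 3) + (2, 4): same x and y₁ ≡ -y₂, so the sum is 𝒪.

O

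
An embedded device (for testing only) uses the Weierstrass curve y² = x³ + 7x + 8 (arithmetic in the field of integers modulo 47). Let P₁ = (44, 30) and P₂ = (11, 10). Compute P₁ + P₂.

(44, 30) + (11, 10). λ = (10 - 30)/(11 - 44) ≡ 27/14 mod 47. 14⁻¹ ≡ 37 (mod 47), so λ ≡ 12.
  x = λ² - 44 - 11 = 144 - 55 ≡ 42; y = λ·(44 - 42) - 30 ≡ 41. → (42, 41)

(42, 41)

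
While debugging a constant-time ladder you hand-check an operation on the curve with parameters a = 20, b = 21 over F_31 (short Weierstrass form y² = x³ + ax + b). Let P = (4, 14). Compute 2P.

tangent at (4, 14): λ = (3·4² + 20)/(2·14) ≡ 6/28. 28⁻¹ ≡ 10 (mod 31) since 28·10 = 280 ≡ 1, so λ ≡ 6·10 ≡ 29.
  x = λ² - 4 - 4 = 841 - 8 ≡ 27; y = λ·(4 - 27) - 14 ≡ 1. → (27, 1)

(27, 1)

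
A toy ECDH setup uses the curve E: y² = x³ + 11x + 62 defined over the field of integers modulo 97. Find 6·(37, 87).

(58, 39)

Write P = (37, 87).
Repeated addition: build up to 6P.
2P: tangent at (37, 87): λ = (3·37² + 11)/(2·87) ≡ 44/77. 77⁻¹ ≡ 63 (mod 97), so λ ≡ 44·63 ≡ 56.
  x = λ² - 37 - 37 = 3136 - 74 ≡ 55; y = λ·(37 - 55) - 87 ≡ 69. → (55, 69)
3P: (55, 69) + (37, 87). λ = (87 - 69)/(37 - 55) ≡ 18/79 mod 97. 79⁻¹ ≡ 70 (mod 97), so λ ≡ 96.
  x = λ² - 55 - 37 = 9216 - 92 ≡ 6; y = λ·(55 - 6) - 69 ≡ 76. → (6, 76)
4P: (6, 76) + (37, 87). λ = (87 - 76)/(37 - 6) ≡ 11/31 mod 97. 31⁻¹ ≡ 72 (mod 97) since 31·72 = 2232 ≡ 1, so λ ≡ 16.
  x = λ² - 6 - 37 = 256 - 43 ≡ 19; y = λ·(6 - 19) - 76 ≡ 7. → (19, 7)
5P: (19, 7) + (37, 87). λ = (87 - 7)/(37 - 19) ≡ 80/18 mod 97. 18⁻¹ ≡ 27 (mod 97), so λ ≡ 26.
  x = λ² - 19 - 37 = 676 - 56 ≡ 38; y = λ·(19 - 38) - 7 ≡ 81. → (38, 81)
6P: (38, 81) + (37, 87). λ = (87 - 81)/(37 - 38) ≡ 6/96 mod 97. 96⁻¹ ≡ 96 (mod 97), so λ ≡ 91.
  x = λ² - 38 - 37 = 8281 - 75 ≡ 58; y = λ·(38 - 58) - 81 ≡ 39. → (58, 39)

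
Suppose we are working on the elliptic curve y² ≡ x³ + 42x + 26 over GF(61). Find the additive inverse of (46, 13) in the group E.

-(46, 13) = (46, -13 mod 61) = (46, 48).

(46, 48)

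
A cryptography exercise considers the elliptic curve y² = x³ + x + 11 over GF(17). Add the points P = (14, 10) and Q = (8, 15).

(14, 10) + (8, 15). λ = (15 - 10)/(8 - 14) ≡ 5/11 mod 17. 11⁻¹ ≡ 14 (mod 17) since 11·14 = 154 ≡ 1, so λ ≡ 2.
  x = λ² - 14 - 8 = 4 - 22 ≡ 16; y = λ·(14 - 16) - 10 ≡ 3. → (16, 3)

(16, 3)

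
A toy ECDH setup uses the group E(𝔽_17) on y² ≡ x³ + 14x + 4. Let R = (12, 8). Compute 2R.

(9, 14)

tangent at (12, 8): λ = (3·12² + 14)/(2·8) ≡ 4/16. 16⁻¹ ≡ 16 (mod 17), so λ ≡ 4·16 ≡ 13.
  x = λ² - 12 - 12 = 169 - 24 ≡ 9; y = λ·(12 - 9) - 8 ≡ 14. → (9, 14)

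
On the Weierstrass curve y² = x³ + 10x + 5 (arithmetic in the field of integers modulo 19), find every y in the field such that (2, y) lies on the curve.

none

x³ + 10x + 5 = 33 ≡ 14 (mod 19).
14 is a non-residue mod 19; no y exists.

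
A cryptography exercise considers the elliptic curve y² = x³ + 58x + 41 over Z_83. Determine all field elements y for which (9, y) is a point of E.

none

x³ + 58x + 41 = 1292 ≡ 47 (mod 83).
47 is a non-residue mod 83; no y exists.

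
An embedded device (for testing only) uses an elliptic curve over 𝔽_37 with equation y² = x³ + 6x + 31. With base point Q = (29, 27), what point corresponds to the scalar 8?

Double-and-add on 8 = (1000)₂. Start with Q = (29, 27) for the leading 1-bit.
double: tangent at (29, 27): λ = (3·29² + 6)/(2·27) ≡ 13/17. 17⁻¹ ≡ 24 (mod 37), so λ ≡ 13·24 ≡ 16.
  x = λ² - 29 - 29 = 256 - 58 ≡ 13; y = λ·(29 - 13) - 27 ≡ 7. → (13, 7)
double: tangent at (13, 7): λ = (3·13² + 6)/(2·7) ≡ 32/14. 14⁻¹ ≡ 8 (mod 37), so λ ≡ 32·8 ≡ 34.
  x = λ² - 13 - 13 = 1156 - 26 ≡ 20; y = λ·(13 - 20) - 7 ≡ 14. → (20, 14)
double: tangent at (20, 14): λ = (3·20² + 6)/(2·14) ≡ 22/28. 28⁻¹ ≡ 4 (mod 37) since 28·4 = 112 ≡ 1, so λ ≡ 22·4 ≡ 14.
  x = λ² - 20 - 20 = 196 - 40 ≡ 8; y = λ·(20 - 8) - 14 ≡ 6. → (8, 6)

(8, 6)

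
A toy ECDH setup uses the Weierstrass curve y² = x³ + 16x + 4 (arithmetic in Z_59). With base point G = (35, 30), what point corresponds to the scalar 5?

(45, 35)

Repeated addition: build up to 5G.
2G: tangent at (35, 30): λ = (3·35² + 16)/(2·30) ≡ 33/1. 1⁻¹ ≡ 1 (mod 59) since 1·1 = 1 ≡ 1, so λ ≡ 33·1 ≡ 33.
  x = λ² - 35 - 35 = 1089 - 70 ≡ 16; y = λ·(35 - 16) - 30 ≡ 7. → (16, 7)
3G: (16, 7) + (35, 30). λ = (30 - 7)/(35 - 16) ≡ 23/19 mod 59. 19⁻¹ ≡ 28 (mod 59) since 19·28 = 532 ≡ 1, so λ ≡ 54.
  x = λ² - 16 - 35 = 2916 - 51 ≡ 33; y = λ·(16 - 33) - 7 ≡ 19. → (33, 19)
4G: (33, 19) + (35, 30). λ = (30 - 19)/(35 - 33) ≡ 11/2 mod 59. 2⁻¹ ≡ 30 (mod 59), so λ ≡ 35.
  x = λ² - 33 - 35 = 1225 - 68 ≡ 36; y = λ·(33 - 36) - 19 ≡ 53. → (36, 53)
5G: (36, 53) + (35, 30). λ = (30 - 53)/(35 - 36) ≡ 36/58 mod 59. 58⁻¹ ≡ 58 (mod 59), so λ ≡ 23.
  x = λ² - 36 - 35 = 529 - 71 ≡ 45; y = λ·(36 - 45) - 53 ≡ 35. → (45, 35)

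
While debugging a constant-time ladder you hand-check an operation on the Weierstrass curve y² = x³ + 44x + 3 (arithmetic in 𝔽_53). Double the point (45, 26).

(9, 11)

tangent at (45, 26): λ = (3·45² + 44)/(2·26) ≡ 24/52. 52⁻¹ ≡ 52 (mod 53), so λ ≡ 24·52 ≡ 29.
  x = λ² - 45 - 45 = 841 - 90 ≡ 9; y = λ·(45 - 9) - 26 ≡ 11. → (9, 11)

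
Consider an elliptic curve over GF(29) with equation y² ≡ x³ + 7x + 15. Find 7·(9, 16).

Write Q = (9, 16).
Repeated addition: build up to 7Q.
2Q: tangent at (9, 16): λ = (3·9² + 7)/(2·16) ≡ 18/3. 3⁻¹ ≡ 10 (mod 29), so λ ≡ 18·10 ≡ 6.
  x = λ² - 9 - 9 = 36 - 18 ≡ 18; y = λ·(9 - 18) - 16 ≡ 17. → (18, 17)
3Q: (18, 17) + (9, 16). λ = (16 - 17)/(9 - 18) ≡ 28/20 mod 29. 20⁻¹ ≡ 16 (mod 29), so λ ≡ 13.
  x = λ² - 18 - 9 = 169 - 27 ≡ 26; y = λ·(18 - 26) - 17 ≡ 24. → (26, 24)
4Q: (26, 24) + (9, 16). λ = (16 - 24)/(9 - 26) ≡ 21/12 mod 29. 12⁻¹ ≡ 17 (mod 29), so λ ≡ 9.
  x = λ² - 26 - 9 = 81 - 35 ≡ 17; y = λ·(26 - 17) - 24 ≡ 28. → (17, 28)
5Q: (17, 28) + (9, 16). λ = (16 - 28)/(9 - 17) ≡ 17/21 mod 29. 21⁻¹ ≡ 18 (mod 29) since 21·18 = 378 ≡ 1, so λ ≡ 16.
  x = λ² - 17 - 9 = 256 - 26 ≡ 27; y = λ·(17 - 27) - 28 ≡ 15. → (27, 15)
6Q: (27, 15) + (9, 16). λ = (16 - 15)/(9 - 27) ≡ 1/11 mod 29. 11⁻¹ ≡ 8 (mod 29) since 11·8 = 88 ≡ 1, so λ ≡ 8.
  x = λ² - 27 - 9 = 64 - 36 ≡ 28; y = λ·(27 - 28) - 15 ≡ 6. → (28, 6)
7Q: (28, 6) + (9, 16). λ = (16 - 6)/(9 - 28) ≡ 10/10 mod 29. 10⁻¹ ≡ 3 (mod 29), so λ ≡ 1.
  x = λ² - 28 - 9 = 1 - 37 ≡ 22; y = λ·(28 - 22) - 6 ≡ 0. → (22, 0)

(22, 0)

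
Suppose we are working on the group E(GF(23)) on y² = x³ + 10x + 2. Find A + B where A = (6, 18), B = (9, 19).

(6, 18) + (9, 19). λ = (19 - 18)/(9 - 6) ≡ 1/3 mod 23. 3⁻¹ ≡ 8 (mod 23) since 3·8 = 24 ≡ 1, so λ ≡ 8.
  x = λ² - 6 - 9 = 64 - 15 ≡ 3; y = λ·(6 - 3) - 18 ≡ 6. → (3, 6)

(3, 6)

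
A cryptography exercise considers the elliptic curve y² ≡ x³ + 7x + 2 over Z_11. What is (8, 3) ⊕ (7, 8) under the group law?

(10, 7)

(8, 3) + (7, 8). λ = (8 - 3)/(7 - 8) ≡ 5/10 mod 11. 10⁻¹ ≡ 10 (mod 11) since 10·10 = 100 ≡ 1, so λ ≡ 6.
  x = λ² - 8 - 7 = 36 - 15 ≡ 10; y = λ·(8 - 10) - 3 ≡ 7. → (10, 7)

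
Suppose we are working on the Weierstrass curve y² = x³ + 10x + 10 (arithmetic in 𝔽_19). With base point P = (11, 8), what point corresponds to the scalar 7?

Double-and-add on 7 = (111)₂. Start with P = (11, 8) for the leading 1-bit.
double: tangent at (11, 8): λ = (3·11² + 10)/(2·8) ≡ 12/16. 16⁻¹ ≡ 6 (mod 19), so λ ≡ 12·6 ≡ 15.
  x = λ² - 11 - 11 = 225 - 22 ≡ 13; y = λ·(11 - 13) - 8 ≡ 0. → (13, 0)
add P: (13, 0) + (11, 8). λ = (8 - 0)/(11 - 13) ≡ 8/17 mod 19. 17⁻¹ ≡ 9 (mod 19), so λ ≡ 15.
  x = λ² - 13 - 11 = 225 - 24 ≡ 11; y = λ·(13 - 11) - 0 ≡ 11. → (11, 11)
double: tangent at (11, 11): λ = (3·11² + 10)/(2·11) ≡ 12/3. 3⁻¹ ≡ 13 (mod 19) since 3·13 = 39 ≡ 1, so λ ≡ 12·13 ≡ 4.
  x = λ² - 11 - 11 = 16 - 22 ≡ 13; y = λ·(11 - 13) - 11 ≡ 0. → (13, 0)
add P: (13, 0) + (11, 8). λ = (8 - 0)/(11 - 13) ≡ 8/17 mod 19. 17⁻¹ ≡ 9 (mod 19), so λ ≡ 15.
  x = λ² - 13 - 11 = 225 - 24 ≡ 11; y = λ·(13 - 11) - 0 ≡ 11. → (11, 11)

(11, 11)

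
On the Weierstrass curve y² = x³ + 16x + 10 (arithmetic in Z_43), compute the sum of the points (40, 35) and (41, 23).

(40, 35) + (41, 23). λ = (23 - 35)/(41 - 40) ≡ 31/1 mod 43. 1⁻¹ ≡ 1 (mod 43), so λ ≡ 31.
  x = λ² - 40 - 41 = 961 - 81 ≡ 20; y = λ·(40 - 20) - 35 ≡ 26. → (20, 26)

(20, 26)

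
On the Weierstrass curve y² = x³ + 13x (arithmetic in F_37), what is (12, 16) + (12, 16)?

tangent at (12, 16): λ = (3·12² + 13)/(2·16) ≡ 1/32. 32⁻¹ ≡ 22 (mod 37), so λ ≡ 1·22 ≡ 22.
  x = λ² - 12 - 12 = 484 - 24 ≡ 16; y = λ·(12 - 16) - 16 ≡ 7. → (16, 7)

(16, 7)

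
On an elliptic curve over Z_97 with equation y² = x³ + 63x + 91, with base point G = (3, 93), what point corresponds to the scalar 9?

(64, 14)

Repeated addition: build up to 9G.
2G: tangent at (3, 93): λ = (3·3² + 63)/(2·93) ≡ 90/89. 89⁻¹ ≡ 12 (mod 97) since 89·12 = 1068 ≡ 1, so λ ≡ 90·12 ≡ 13.
  x = λ² - 3 - 3 = 169 - 6 ≡ 66; y = λ·(3 - 66) - 93 ≡ 58. → (66, 58)
3G: (66, 58) + (3, 93). λ = (93 - 58)/(3 - 66) ≡ 35/34 mod 97. 34⁻¹ ≡ 20 (mod 97), so λ ≡ 21.
  x = λ² - 66 - 3 = 441 - 69 ≡ 81; y = λ·(66 - 81) - 58 ≡ 15. → (81, 15)
4G: (81, 15) + (3, 93). λ = (93 - 15)/(3 - 81) ≡ 78/19 mod 97. 19⁻¹ ≡ 46 (mod 97) since 19·46 = 874 ≡ 1, so λ ≡ 96.
  x = λ² - 81 - 3 = 9216 - 84 ≡ 14; y = λ·(81 - 14) - 15 ≡ 15. → (14, 15)
5G: (14, 15) + (3, 93). λ = (93 - 15)/(3 - 14) ≡ 78/86 mod 97. 86⁻¹ ≡ 44 (mod 97), so λ ≡ 37.
  x = λ² - 14 - 3 = 1369 - 17 ≡ 91; y = λ·(14 - 91) - 15 ≡ 46. → (91, 46)
6G: (91, 46) + (3, 93). λ = (93 - 46)/(3 - 91) ≡ 47/9 mod 97. 9⁻¹ ≡ 54 (mod 97), so λ ≡ 16.
  x = λ² - 91 - 3 = 256 - 94 ≡ 65; y = λ·(91 - 65) - 46 ≡ 79. → (65, 79)
7G: (65, 79) + (3, 93). λ = (93 - 79)/(3 - 65) ≡ 14/35 mod 97. 35⁻¹ ≡ 61 (mod 97), so λ ≡ 78.
  x = λ² - 65 - 3 = 6084 - 68 ≡ 2; y = λ·(65 - 2) - 79 ≡ 82. → (2, 82)
8G: (2, 82) + (3, 93). λ = (93 - 82)/(3 - 2) ≡ 11/1 mod 97. 1⁻¹ ≡ 1 (mod 97), so λ ≡ 11.
  x = λ² - 2 - 3 = 121 - 5 ≡ 19; y = λ·(2 - 19) - 82 ≡ 22. → (19, 22)
9G: (19, 22) + (3, 93). λ = (93 - 22)/(3 - 19) ≡ 71/81 mod 97. 81⁻¹ ≡ 6 (mod 97) since 81·6 = 486 ≡ 1, so λ ≡ 38.
  x = λ² - 19 - 3 = 1444 - 22 ≡ 64; y = λ·(19 - 64) - 22 ≡ 14. → (64, 14)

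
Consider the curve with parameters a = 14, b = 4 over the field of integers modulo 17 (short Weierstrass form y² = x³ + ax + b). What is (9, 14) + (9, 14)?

tangent at (9, 14): λ = (3·9² + 14)/(2·14) ≡ 2/11. 11⁻¹ ≡ 14 (mod 17), so λ ≡ 2·14 ≡ 11.
  x = λ² - 9 - 9 = 121 - 18 ≡ 1; y = λ·(9 - 1) - 14 ≡ 6. → (1, 6)

(1, 6)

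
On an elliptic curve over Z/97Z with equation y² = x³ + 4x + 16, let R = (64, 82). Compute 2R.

tangent at (64, 82): λ = (3·64² + 4)/(2·82) ≡ 70/67. 67⁻¹ ≡ 42 (mod 97), so λ ≡ 70·42 ≡ 30.
  x = λ² - 64 - 64 = 900 - 128 ≡ 93; y = λ·(64 - 93) - 82 ≡ 18. → (93, 18)

(93, 18)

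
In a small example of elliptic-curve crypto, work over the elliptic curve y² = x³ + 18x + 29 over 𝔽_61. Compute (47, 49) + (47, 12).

O

The two points share x = 47 and their y-coordinates satisfy 49 + 12 ≡ 0 (mod 61), so they are inverses. Their sum is O.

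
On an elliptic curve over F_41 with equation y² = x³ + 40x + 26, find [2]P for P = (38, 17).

(29, 14)

tangent at (38, 17): λ = (3·38² + 40)/(2·17) ≡ 26/34. 34⁻¹ ≡ 35 (mod 41), so λ ≡ 26·35 ≡ 8.
  x = λ² - 38 - 38 = 64 - 76 ≡ 29; y = λ·(38 - 29) - 17 ≡ 14. → (29, 14)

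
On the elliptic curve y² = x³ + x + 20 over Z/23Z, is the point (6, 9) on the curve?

yes

y² = 9² ≡ 12; x³ + 1x + 20 = 242 ≡ 12 (mod 23). 12 = 12.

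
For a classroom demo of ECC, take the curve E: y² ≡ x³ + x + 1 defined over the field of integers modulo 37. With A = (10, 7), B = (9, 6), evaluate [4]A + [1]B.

First 4A:
Repeated addition: build up to 4A.
2A: tangent at (10, 7): λ = (3·10² + 1)/(2·7) ≡ 5/14. 14⁻¹ ≡ 8 (mod 37) since 14·8 = 112 ≡ 1, so λ ≡ 5·8 ≡ 3.
  x = λ² - 10 - 10 = 9 - 20 ≡ 26; y = λ·(10 - 26) - 7 ≡ 19. → (26, 19)
3A: (26, 19) + (10, 7). λ = (7 - 19)/(10 - 26) ≡ 25/21 mod 37. 21⁻¹ ≡ 30 (mod 37) since 21·30 = 630 ≡ 1, so λ ≡ 10.
  x = λ² - 26 - 10 = 100 - 36 ≡ 27; y = λ·(26 - 27) - 19 ≡ 8. → (27, 8)
4A: (27, 8) + (10, 7). λ = (7 - 8)/(10 - 27) ≡ 36/20 mod 37. 20⁻¹ ≡ 13 (mod 37) since 20·13 = 260 ≡ 1, so λ ≡ 24.
  x = λ² - 27 - 10 = 576 - 37 ≡ 21; y = λ·(27 - 21) - 8 ≡ 25. → (21, 25)
4A = (21, 25).
Finally 4A + B:
(21, 25) + (9, 6). λ = (6 - 25)/(9 - 21) ≡ 18/25 mod 37. 25⁻¹ ≡ 3 (mod 37) since 25·3 = 75 ≡ 1, so λ ≡ 17.
  x = λ² - 21 - 9 = 289 - 30 ≡ 0; y = λ·(21 - 0) - 25 ≡ 36. → (0, 36)

(0, 36)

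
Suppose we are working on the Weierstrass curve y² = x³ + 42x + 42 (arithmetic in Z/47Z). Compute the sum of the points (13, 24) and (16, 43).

(32, 28)

(13, 24) + (16, 43). λ = (43 - 24)/(16 - 13) ≡ 19/3 mod 47. 3⁻¹ ≡ 16 (mod 47) since 3·16 = 48 ≡ 1, so λ ≡ 22.
  x = λ² - 13 - 16 = 484 - 29 ≡ 32; y = λ·(13 - 32) - 24 ≡ 28. → (32, 28)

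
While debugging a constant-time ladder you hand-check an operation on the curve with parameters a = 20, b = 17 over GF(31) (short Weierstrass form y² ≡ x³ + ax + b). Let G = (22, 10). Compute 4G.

(26, 3)

Double-and-add on 4 = (100)₂. Start with G = (22, 10) for the leading 1-bit.
double: tangent at (22, 10): λ = (3·22² + 20)/(2·10) ≡ 15/20. 20⁻¹ ≡ 14 (mod 31), so λ ≡ 15·14 ≡ 24.
  x = λ² - 22 - 22 = 576 - 44 ≡ 5; y = λ·(22 - 5) - 10 ≡ 26. → (5, 26)
double: tangent at (5, 26): λ = (3·5² + 20)/(2·26) ≡ 2/21. 21⁻¹ ≡ 3 (mod 31) since 21·3 = 63 ≡ 1, so λ ≡ 2·3 ≡ 6.
  x = λ² - 5 - 5 = 36 - 10 ≡ 26; y = λ·(5 - 26) - 26 ≡ 3. → (26, 3)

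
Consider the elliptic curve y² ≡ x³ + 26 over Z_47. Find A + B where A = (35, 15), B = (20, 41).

(9, 12)

(35, 15) + (20, 41). λ = (41 - 15)/(20 - 35) ≡ 26/32 mod 47. 32⁻¹ ≡ 25 (mod 47) since 32·25 = 800 ≡ 1, so λ ≡ 39.
  x = λ² - 35 - 20 = 1521 - 55 ≡ 9; y = λ·(35 - 9) - 15 ≡ 12. → (9, 12)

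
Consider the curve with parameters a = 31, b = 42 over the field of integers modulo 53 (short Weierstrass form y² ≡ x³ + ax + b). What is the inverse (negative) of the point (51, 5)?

(51, 48)

-(51, 5) = (51, -5 mod 53) = (51, 48).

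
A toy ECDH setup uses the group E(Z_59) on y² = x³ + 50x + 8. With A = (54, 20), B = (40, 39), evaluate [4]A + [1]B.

First 4A:
Repeated addition: build up to 4A.
2A: tangent at (54, 20): λ = (3·54² + 50)/(2·20) ≡ 7/40. 40⁻¹ ≡ 31 (mod 59) since 40·31 = 1240 ≡ 1, so λ ≡ 7·31 ≡ 40.
  x = λ² - 54 - 54 = 1600 - 108 ≡ 17; y = λ·(54 - 17) - 20 ≡ 44. → (17, 44)
3A: (17, 44) + (54, 20). λ = (20 - 44)/(54 - 17) ≡ 35/37 mod 59. 37⁻¹ ≡ 8 (mod 59) since 37·8 = 296 ≡ 1, so λ ≡ 44.
  x = λ² - 17 - 54 = 1936 - 71 ≡ 36; y = λ·(17 - 36) - 44 ≡ 5. → (36, 5)
4A: (36, 5) + (54, 20). λ = (20 - 5)/(54 - 36) ≡ 15/18 mod 59. 18⁻¹ ≡ 23 (mod 59), so λ ≡ 50.
  x = λ² - 36 - 54 = 2500 - 90 ≡ 50; y = λ·(36 - 50) - 5 ≡ 3. → (50, 3)
4A = (50, 3).
Finally 4A + B:
(50, 3) + (40, 39). λ = (39 - 3)/(40 - 50) ≡ 36/49 mod 59. 49⁻¹ ≡ 53 (mod 59) since 49·53 = 2597 ≡ 1, so λ ≡ 20.
  x = λ² - 50 - 40 = 400 - 90 ≡ 15; y = λ·(50 - 15) - 3 ≡ 48. → (15, 48)

(15, 48)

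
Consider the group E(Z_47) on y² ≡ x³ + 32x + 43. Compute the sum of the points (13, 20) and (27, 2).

(13, 20) + (27, 2). λ = (2 - 20)/(27 - 13) ≡ 29/14 mod 47. 14⁻¹ ≡ 37 (mod 47) since 14·37 = 518 ≡ 1, so λ ≡ 39.
  x = λ² - 13 - 27 = 1521 - 40 ≡ 24; y = λ·(13 - 24) - 20 ≡ 21. → (24, 21)

(24, 21)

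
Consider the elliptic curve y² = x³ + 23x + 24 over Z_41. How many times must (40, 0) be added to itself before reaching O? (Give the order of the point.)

2P: (40, 0) + (40, 0): same x and y₁ ≡ -y₂, so the sum is O.
2P = O, so the order is 2.

2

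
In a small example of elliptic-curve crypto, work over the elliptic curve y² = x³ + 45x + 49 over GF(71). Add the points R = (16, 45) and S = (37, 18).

(16, 45) + (37, 18). λ = (18 - 45)/(37 - 16) ≡ 44/21 mod 71. 21⁻¹ ≡ 44 (mod 71), so λ ≡ 19.
  x = λ² - 16 - 37 = 361 - 53 ≡ 24; y = λ·(16 - 24) - 45 ≡ 16. → (24, 16)

(24, 16)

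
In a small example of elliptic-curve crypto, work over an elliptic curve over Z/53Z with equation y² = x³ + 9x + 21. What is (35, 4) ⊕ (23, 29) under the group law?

(35, 4) + (23, 29). λ = (29 - 4)/(23 - 35) ≡ 25/41 mod 53. 41⁻¹ ≡ 22 (mod 53), so λ ≡ 20.
  x = λ² - 35 - 23 = 400 - 58 ≡ 24; y = λ·(35 - 24) - 4 ≡ 4. → (24, 4)

(24, 4)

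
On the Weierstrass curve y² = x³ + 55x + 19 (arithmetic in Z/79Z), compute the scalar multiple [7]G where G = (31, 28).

Double-and-add on 7 = (111)₂. Start with G = (31, 28) for the leading 1-bit.
double: tangent at (31, 28): λ = (3·31² + 55)/(2·28) ≡ 15/56. 56⁻¹ ≡ 24 (mod 79), so λ ≡ 15·24 ≡ 44.
  x = λ² - 31 - 31 = 1936 - 62 ≡ 57; y = λ·(31 - 57) - 28 ≡ 13. → (57, 13)
add G: (57, 13) + (31, 28). λ = (28 - 13)/(31 - 57) ≡ 15/53 mod 79. 53⁻¹ ≡ 3 (mod 79), so λ ≡ 45.
  x = λ² - 57 - 31 = 2025 - 88 ≡ 41; y = λ·(57 - 41) - 13 ≡ 75. → (41, 75)
double: tangent at (41, 75): λ = (3·41² + 55)/(2·75) ≡ 42/71. 71⁻¹ ≡ 69 (mod 79), so λ ≡ 42·69 ≡ 54.
  x = λ² - 41 - 41 = 2916 - 82 ≡ 69; y = λ·(41 - 69) - 75 ≡ 72. → (69, 72)
add G: (69, 72) + (31, 28). λ = (28 - 72)/(31 - 69) ≡ 35/41 mod 79. 41⁻¹ ≡ 27 (mod 79), so λ ≡ 76.
  x = λ² - 69 - 31 = 5776 - 100 ≡ 67; y = λ·(69 - 67) - 72 ≡ 1. → (67, 1)

(67, 1)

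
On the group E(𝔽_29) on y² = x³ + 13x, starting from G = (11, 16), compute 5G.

(10, 17)

Double-and-add on 5 = (101)₂. Start with G = (11, 16) for the leading 1-bit.
double: tangent at (11, 16): λ = (3·11² + 13)/(2·16) ≡ 28/3. 3⁻¹ ≡ 10 (mod 29), so λ ≡ 28·10 ≡ 19.
  x = λ² - 11 - 11 = 361 - 22 ≡ 20; y = λ·(11 - 20) - 16 ≡ 16. → (20, 16)
double: tangent at (20, 16): λ = (3·20² + 13)/(2·16) ≡ 24/3. 3⁻¹ ≡ 10 (mod 29), so λ ≡ 24·10 ≡ 8.
  x = λ² - 20 - 20 = 64 - 40 ≡ 24; y = λ·(20 - 24) - 16 ≡ 10. → (24, 10)
add G: (24, 10) + (11, 16). λ = (16 - 10)/(11 - 24) ≡ 6/16 mod 29. 16⁻¹ ≡ 20 (mod 29), so λ ≡ 4.
  x = λ² - 24 - 11 = 16 - 35 ≡ 10; y = λ·(24 - 10) - 10 ≡ 17. → (10, 17)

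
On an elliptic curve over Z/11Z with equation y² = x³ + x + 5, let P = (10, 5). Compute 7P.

(0, 7)

Repeated addition: build up to 7P.
2P: tangent at (10, 5): λ = (3·10² + 1)/(2·5) ≡ 4/10. 10⁻¹ ≡ 10 (mod 11) since 10·10 = 100 ≡ 1, so λ ≡ 4·10 ≡ 7.
  x = λ² - 10 - 10 = 49 - 20 ≡ 7; y = λ·(10 - 7) - 5 ≡ 5. → (7, 5)
3P: (7, 5) + (10, 5). λ = (5 - 5)/(10 - 7) ≡ 0/3 mod 11. 3⁻¹ ≡ 4 (mod 11), so λ ≡ 0.
  x = λ² - 7 - 10 = 0 - 17 ≡ 5; y = λ·(7 - 5) - 5 ≡ 6. → (5, 6)
4P: (5, 6) + (10, 5). λ = (5 - 6)/(10 - 5) ≡ 10/5 mod 11. 5⁻¹ ≡ 9 (mod 11), so λ ≡ 2.
  x = λ² - 5 - 10 = 4 - 15 ≡ 0; y = λ·(5 - 0) - 6 ≡ 4. → (0, 4)
5P: (0, 4) + (10, 5). λ = (5 - 4)/(10 - 0) ≡ 1/10 mod 11. 10⁻¹ ≡ 10 (mod 11) since 10·10 = 100 ≡ 1, so λ ≡ 10.
  x = λ² - 0 - 10 = 100 - 10 ≡ 2; y = λ·(0 - 2) - 4 ≡ 9. → (2, 9)
6P: (2, 9) + (10, 5). λ = (5 - 9)/(10 - 2) ≡ 7/8 mod 11. 8⁻¹ ≡ 7 (mod 11), so λ ≡ 5.
  x = λ² - 2 - 10 = 25 - 12 ≡ 2; y = λ·(2 - 2) - 9 ≡ 2. → (2, 2)
7P: (2, 2) + (10, 5). λ = (5 - 2)/(10 - 2) ≡ 3/8 mod 11. 8⁻¹ ≡ 7 (mod 11), so λ ≡ 10.
  x = λ² - 2 - 10 = 100 - 12 ≡ 0; y = λ·(2 - 0) - 2 ≡ 7. → (0, 7)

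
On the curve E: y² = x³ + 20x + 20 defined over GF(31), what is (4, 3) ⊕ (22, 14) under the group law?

(7, 21)

(4, 3) + (22, 14). λ = (14 - 3)/(22 - 4) ≡ 11/18 mod 31. 18⁻¹ ≡ 19 (mod 31) since 18·19 = 342 ≡ 1, so λ ≡ 23.
  x = λ² - 4 - 22 = 529 - 26 ≡ 7; y = λ·(4 - 7) - 3 ≡ 21. → (7, 21)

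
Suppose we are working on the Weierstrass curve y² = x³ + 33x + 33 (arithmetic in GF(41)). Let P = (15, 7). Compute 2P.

tangent at (15, 7): λ = (3·15² + 33)/(2·7) ≡ 11/14. 14⁻¹ ≡ 3 (mod 41) since 14·3 = 42 ≡ 1, so λ ≡ 11·3 ≡ 33.
  x = λ² - 15 - 15 = 1089 - 30 ≡ 34; y = λ·(15 - 34) - 7 ≡ 22. → (34, 22)

(34, 22)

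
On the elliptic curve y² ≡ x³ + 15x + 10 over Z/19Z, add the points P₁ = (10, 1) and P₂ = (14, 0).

(1, 11)

(10, 1) + (14, 0). λ = (0 - 1)/(14 - 10) ≡ 18/4 mod 19. 4⁻¹ ≡ 5 (mod 19) since 4·5 = 20 ≡ 1, so λ ≡ 14.
  x = λ² - 10 - 14 = 196 - 24 ≡ 1; y = λ·(10 - 1) - 1 ≡ 11. → (1, 11)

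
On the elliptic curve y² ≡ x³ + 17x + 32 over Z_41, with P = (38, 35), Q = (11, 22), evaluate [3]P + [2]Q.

First 3P:
Repeated addition: build up to 3P.
2P: tangent at (38, 35): λ = (3·38² + 17)/(2·35) ≡ 3/29. 29⁻¹ ≡ 17 (mod 41) since 29·17 = 493 ≡ 1, so λ ≡ 3·17 ≡ 10.
  x = λ² - 38 - 38 = 100 - 76 ≡ 24; y = λ·(38 - 24) - 35 ≡ 23. → (24, 23)
3P: (24, 23) + (38, 35). λ = (35 - 23)/(38 - 24) ≡ 12/14 mod 41. 14⁻¹ ≡ 3 (mod 41) since 14·3 = 42 ≡ 1, so λ ≡ 36.
  x = λ² - 24 - 38 = 1296 - 62 ≡ 4; y = λ·(24 - 4) - 23 ≡ 0. → (4, 0)
3P = (4, 0).
Next 2Q:
Repeated addition: build up to 2Q.
2Q: tangent at (11, 22): λ = (3·11² + 17)/(2·22) ≡ 11/3. 3⁻¹ ≡ 14 (mod 41), so λ ≡ 11·14 ≡ 31.
  x = λ² - 11 - 11 = 961 - 22 ≡ 37; y = λ·(11 - 37) - 22 ≡ 33. → (37, 33)
2Q = (37, 33).
Finally 3P + 2Q:
(4, 0) + (37, 33). λ = (33 - 0)/(37 - 4) ≡ 33/33 mod 41. 33⁻¹ ≡ 5 (mod 41), so λ ≡ 1.
  x = λ² - 4 - 37 = 1 - 41 ≡ 1; y = λ·(4 - 1) - 0 ≡ 3. → (1, 3)

(1, 3)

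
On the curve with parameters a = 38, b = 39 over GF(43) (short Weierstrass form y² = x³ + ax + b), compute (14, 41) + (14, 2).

The two points share x = 14 and their y-coordinates satisfy 41 + 2 ≡ 0 (mod 43), so they are inverses. Their sum is O.

O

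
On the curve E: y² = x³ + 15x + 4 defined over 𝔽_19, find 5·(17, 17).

(2, 17)

Write P = (17, 17).
Double-and-add on 5 = (101)₂. Start with P = (17, 17) for the leading 1-bit.
double: tangent at (17, 17): λ = (3·17² + 15)/(2·17) ≡ 8/15. 15⁻¹ ≡ 14 (mod 19) since 15·14 = 210 ≡ 1, so λ ≡ 8·14 ≡ 17.
  x = λ² - 17 - 17 = 289 - 34 ≡ 8; y = λ·(17 - 8) - 17 ≡ 3. → (8, 3)
double: tangent at (8, 3): λ = (3·8² + 15)/(2·3) ≡ 17/6. 6⁻¹ ≡ 16 (mod 19) since 6·16 = 96 ≡ 1, so λ ≡ 17·16 ≡ 6.
  x = λ² - 8 - 8 = 36 - 16 ≡ 1; y = λ·(8 - 1) - 3 ≡ 1. → (1, 1)
add P: (1, 1) + (17, 17). λ = (17 - 1)/(17 - 1) ≡ 16/16 mod 19. 16⁻¹ ≡ 6 (mod 19), so λ ≡ 1.
  x = λ² - 1 - 17 = 1 - 18 ≡ 2; y = λ·(1 - 2) - 1 ≡ 17. → (2, 17)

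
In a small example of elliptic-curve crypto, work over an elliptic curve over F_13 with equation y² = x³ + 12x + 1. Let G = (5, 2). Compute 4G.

Double-and-add on 4 = (100)₂. Start with G = (5, 2) for the leading 1-bit.
double: tangent at (5, 2): λ = (3·5² + 12)/(2·2) ≡ 9/4. 4⁻¹ ≡ 10 (mod 13), so λ ≡ 9·10 ≡ 12.
  x = λ² - 5 - 5 = 144 - 10 ≡ 4; y = λ·(5 - 4) - 2 ≡ 10. → (4, 10)
double: tangent at (4, 10): λ = (3·4² + 12)/(2·10) ≡ 8/7. 7⁻¹ ≡ 2 (mod 13), so λ ≡ 8·2 ≡ 3.
  x = λ² - 4 - 4 = 9 - 8 ≡ 1; y = λ·(4 - 1) - 10 ≡ 12. → (1, 12)

(1, 12)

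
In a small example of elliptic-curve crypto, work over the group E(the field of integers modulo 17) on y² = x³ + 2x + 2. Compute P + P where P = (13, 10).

(10, 6)

tangent at (13, 10): λ = (3·13² + 2)/(2·10) ≡ 16/3. 3⁻¹ ≡ 6 (mod 17) since 3·6 = 18 ≡ 1, so λ ≡ 16·6 ≡ 11.
  x = λ² - 13 - 13 = 121 - 26 ≡ 10; y = λ·(13 - 10) - 10 ≡ 6. → (10, 6)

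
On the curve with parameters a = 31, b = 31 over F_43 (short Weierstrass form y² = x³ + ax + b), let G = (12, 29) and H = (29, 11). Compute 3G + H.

First 3G:
Repeated addition: build up to 3G.
2G: tangent at (12, 29): λ = (3·12² + 31)/(2·29) ≡ 33/15. 15⁻¹ ≡ 23 (mod 43), so λ ≡ 33·23 ≡ 28.
  x = λ² - 12 - 12 = 784 - 24 ≡ 29; y = λ·(12 - 29) - 29 ≡ 11. → (29, 11)
3G: (29, 11) + (12, 29). λ = (29 - 11)/(12 - 29) ≡ 18/26 mod 43. 26⁻¹ ≡ 5 (mod 43) since 26·5 = 130 ≡ 1, so λ ≡ 4.
  x = λ² - 29 - 12 = 16 - 41 ≡ 18; y = λ·(29 - 18) - 11 ≡ 33. → (18, 33)
3G = (18, 33).
Finally 3G + H:
(18, 33) + (29, 11). λ = (11 - 33)/(29 - 18) ≡ 21/11 mod 43. 11⁻¹ ≡ 4 (mod 43), so λ ≡ 41.
  x = λ² - 18 - 29 = 1681 - 47 ≡ 0; y = λ·(18 - 0) - 33 ≡ 17. → (0, 17)

(0, 17)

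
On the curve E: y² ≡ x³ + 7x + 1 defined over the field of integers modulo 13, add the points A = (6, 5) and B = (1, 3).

(6, 5) + (1, 3). λ = (3 - 5)/(1 - 6) ≡ 11/8 mod 13. 8⁻¹ ≡ 5 (mod 13), so λ ≡ 3.
  x = λ² - 6 - 1 = 9 - 7 ≡ 2; y = λ·(6 - 2) - 5 ≡ 7. → (2, 7)

(2, 7)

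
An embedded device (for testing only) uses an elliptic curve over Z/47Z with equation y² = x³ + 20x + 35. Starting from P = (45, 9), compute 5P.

(31, 15)

Repeated addition: build up to 5P.
2P: tangent at (45, 9): λ = (3·45² + 20)/(2·9) ≡ 32/18. 18⁻¹ ≡ 34 (mod 47), so λ ≡ 32·34 ≡ 7.
  x = λ² - 45 - 45 = 49 - 90 ≡ 6; y = λ·(45 - 6) - 9 ≡ 29. → (6, 29)
3P: (6, 29) + (45, 9). λ = (9 - 29)/(45 - 6) ≡ 27/39 mod 47. 39⁻¹ ≡ 41 (mod 47) since 39·41 = 1599 ≡ 1, so λ ≡ 26.
  x = λ² - 6 - 45 = 676 - 51 ≡ 14; y = λ·(6 - 14) - 29 ≡ 45. → (14, 45)
4P: (14, 45) + (45, 9). λ = (9 - 45)/(45 - 14) ≡ 11/31 mod 47. 31⁻¹ ≡ 44 (mod 47), so λ ≡ 14.
  x = λ² - 14 - 45 = 196 - 59 ≡ 43; y = λ·(14 - 43) - 45 ≡ 19. → (43, 19)
5P: (43, 19) + (45, 9). λ = (9 - 19)/(45 - 43) ≡ 37/2 mod 47. 2⁻¹ ≡ 24 (mod 47), so λ ≡ 42.
  x = λ² - 43 - 45 = 1764 - 88 ≡ 31; y = λ·(43 - 31) - 19 ≡ 15. → (31, 15)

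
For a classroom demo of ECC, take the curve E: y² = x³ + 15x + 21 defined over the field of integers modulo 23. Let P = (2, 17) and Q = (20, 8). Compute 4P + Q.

First 4P:
Repeated addition: build up to 4P.
2P: tangent at (2, 17): λ = (3·2² + 15)/(2·17) ≡ 4/11. 11⁻¹ ≡ 21 (mod 23), so λ ≡ 4·21 ≡ 15.
  x = λ² - 2 - 2 = 225 - 4 ≡ 14; y = λ·(2 - 14) - 17 ≡ 10. → (14, 10)
3P: (14, 10) + (2, 17). λ = (17 - 10)/(2 - 14) ≡ 7/11 mod 23. 11⁻¹ ≡ 21 (mod 23) since 11·21 = 231 ≡ 1, so λ ≡ 9.
  x = λ² - 14 - 2 = 81 - 16 ≡ 19; y = λ·(14 - 19) - 10 ≡ 14. → (19, 14)
4P: (19, 14) + (2, 17). λ = (17 - 14)/(2 - 19) ≡ 3/6 mod 23. 6⁻¹ ≡ 4 (mod 23) since 6·4 = 24 ≡ 1, so λ ≡ 12.
  x = λ² - 19 - 2 = 144 - 21 ≡ 8; y = λ·(19 - 8) - 14 ≡ 3. → (8, 3)
4P = (8, 3).
Finally 4P + Q:
(8, 3) + (20, 8). λ = (8 - 3)/(20 - 8) ≡ 5/12 mod 23. 12⁻¹ ≡ 2 (mod 23), so λ ≡ 10.
  x = λ² - 8 - 20 = 100 - 28 ≡ 3; y = λ·(8 - 3) - 3 ≡ 1. → (3, 1)

(3, 1)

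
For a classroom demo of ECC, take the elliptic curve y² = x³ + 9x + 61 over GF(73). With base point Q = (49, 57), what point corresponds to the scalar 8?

Double-and-add on 8 = (1000)₂. Start with Q = (49, 57) for the leading 1-bit.
double: tangent at (49, 57): λ = (3·49² + 9)/(2·57) ≡ 58/41. 41⁻¹ ≡ 57 (mod 73), so λ ≡ 58·57 ≡ 21.
  x = λ² - 49 - 49 = 441 - 98 ≡ 51; y = λ·(49 - 51) - 57 ≡ 47. → (51, 47)
double: tangent at (51, 47): λ = (3·51² + 9)/(2·47) ≡ 1/21. 21⁻¹ ≡ 7 (mod 73), so λ ≡ 1·7 ≡ 7.
  x = λ² - 51 - 51 = 49 - 102 ≡ 20; y = λ·(51 - 20) - 47 ≡ 24. → (20, 24)
double: tangent at (20, 24): λ = (3·20² + 9)/(2·24) ≡ 41/48. 48⁻¹ ≡ 35 (mod 73), so λ ≡ 41·35 ≡ 48.
  x = λ² - 20 - 20 = 2304 - 40 ≡ 1; y = λ·(20 - 1) - 24 ≡ 12. → (1, 12)

(1, 12)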